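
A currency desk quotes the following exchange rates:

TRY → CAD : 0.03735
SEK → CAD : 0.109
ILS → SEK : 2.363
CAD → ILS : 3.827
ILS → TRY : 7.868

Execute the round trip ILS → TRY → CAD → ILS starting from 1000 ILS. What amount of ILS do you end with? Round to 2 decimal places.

1124.64

1000 ILS × 7.868 = 7868 TRY
7868 TRY × 0.03735 = 293.8698 CAD
293.8698 CAD × 3.827 = 1124.6397246 ILS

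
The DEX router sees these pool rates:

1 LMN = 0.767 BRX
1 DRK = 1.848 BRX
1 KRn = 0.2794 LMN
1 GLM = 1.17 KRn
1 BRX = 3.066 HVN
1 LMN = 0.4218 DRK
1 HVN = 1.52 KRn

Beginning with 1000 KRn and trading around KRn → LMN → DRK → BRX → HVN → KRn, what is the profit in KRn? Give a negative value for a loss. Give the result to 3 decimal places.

1000 KRn × 0.2794 = 279.4 LMN
279.4 LMN × 0.4218 = 117.85092 DRK
117.85092 DRK × 1.848 = 217.78850016 BRX
217.78850016 BRX × 3.066 = 667.73954149056 HVN
667.73954149056 HVN × 1.52 = 1014.9641030656512 KRn
Net change: 1014.9641030656512 − 1000 = 14.9641030656512 KRn

14.964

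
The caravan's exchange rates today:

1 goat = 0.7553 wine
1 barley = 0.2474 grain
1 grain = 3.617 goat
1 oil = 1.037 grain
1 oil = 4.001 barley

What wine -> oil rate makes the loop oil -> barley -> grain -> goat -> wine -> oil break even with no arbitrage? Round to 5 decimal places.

0.36980

Known legs of the cycle: 4.001 × 0.2474 × 3.617 × 0.7553 = 2.70418400799274
For no arbitrage the full-cycle product must be 1, so the missing rate is 1 / 2.70418400799274 ≈ 0.3697973.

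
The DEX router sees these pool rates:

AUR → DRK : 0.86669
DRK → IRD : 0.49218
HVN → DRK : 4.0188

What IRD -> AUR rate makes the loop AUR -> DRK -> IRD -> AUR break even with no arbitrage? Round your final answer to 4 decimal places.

2.3443

Known legs of the cycle: 0.86669 × 0.49218 = 0.4265674842
For no arbitrage the full-cycle product must be 1, so the missing rate is 1 / 0.4265674842 ≈ 2.344295.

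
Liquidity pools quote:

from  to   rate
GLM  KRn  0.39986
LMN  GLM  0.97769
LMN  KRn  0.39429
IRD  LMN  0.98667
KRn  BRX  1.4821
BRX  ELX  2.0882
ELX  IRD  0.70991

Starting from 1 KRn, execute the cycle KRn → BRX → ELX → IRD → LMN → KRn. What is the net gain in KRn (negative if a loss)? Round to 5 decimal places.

1 KRn × 1.4821 = 1.4821 BRX
1.4821 BRX × 2.0882 = 3.09492122 ELX
3.09492122 ELX × 0.70991 = 2.1971155232902 IRD
2.1971155232902 IRD × 0.98667 = 2.167827973364741634 LMN
2.167827973364741634 LMN × 0.39429 = 0.85475289161798397886986 KRn
Net change: 0.85475289161798397886986 − 1 = -0.14524710838201602113014 KRn

-0.14525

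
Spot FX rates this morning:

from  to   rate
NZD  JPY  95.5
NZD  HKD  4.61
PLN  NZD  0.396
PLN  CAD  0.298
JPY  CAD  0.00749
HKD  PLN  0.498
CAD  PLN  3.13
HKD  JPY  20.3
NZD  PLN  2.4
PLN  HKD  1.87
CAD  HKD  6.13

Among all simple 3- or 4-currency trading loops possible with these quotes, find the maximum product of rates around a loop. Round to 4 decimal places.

0.9320

CAD→HKD→JPY→CAD: 6.13 × 20.3 × 0.00749 = 0.93205
CAD→HKD→PLN→CAD: 6.13 × 0.498 × 0.298 = 0.90972
PLN→NZD→HKD→PLN: 0.396 × 4.61 × 0.498 = 0.90913
CAD→PLN→HKD→JPY→CAD: 3.13 × 1.87 × 20.3 × 0.00749 = 0.88995
CAD→PLN→NZD→JPY→CAD: 3.13 × 0.396 × 95.5 × 0.00749 = 0.88659
Maximum is CAD→HKD→JPY→CAD at 0.9320; no arbitrage — every cycle loses value.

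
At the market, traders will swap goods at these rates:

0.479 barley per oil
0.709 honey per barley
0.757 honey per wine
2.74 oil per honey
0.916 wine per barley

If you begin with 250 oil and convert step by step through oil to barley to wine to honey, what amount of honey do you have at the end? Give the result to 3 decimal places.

83.036

250 oil × 0.479 = 119.75 barley
119.75 barley × 0.916 = 109.691 wine
109.691 wine × 0.757 = 83.036087 honey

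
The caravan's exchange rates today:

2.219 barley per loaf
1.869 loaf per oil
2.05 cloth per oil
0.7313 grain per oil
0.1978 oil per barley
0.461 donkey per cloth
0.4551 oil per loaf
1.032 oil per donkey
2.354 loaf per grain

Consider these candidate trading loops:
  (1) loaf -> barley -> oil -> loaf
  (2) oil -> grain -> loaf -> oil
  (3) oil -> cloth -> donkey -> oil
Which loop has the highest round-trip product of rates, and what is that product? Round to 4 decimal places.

(1) 2.219 × 0.1978 × 1.869 = 0.82034
(2) 0.7313 × 2.354 × 0.4551 = 0.78345
(3) 2.05 × 0.461 × 1.032 = 0.97529
Highest is cycle (3) at 0.9753 (≤1, no arbitrage).

0.9753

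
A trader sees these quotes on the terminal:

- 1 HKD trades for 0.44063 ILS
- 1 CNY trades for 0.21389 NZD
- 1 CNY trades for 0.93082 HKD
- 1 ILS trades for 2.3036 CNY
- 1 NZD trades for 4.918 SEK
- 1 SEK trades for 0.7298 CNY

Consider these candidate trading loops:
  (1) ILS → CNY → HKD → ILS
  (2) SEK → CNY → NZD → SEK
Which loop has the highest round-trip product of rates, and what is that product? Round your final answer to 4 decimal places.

0.9448

(1) 2.3036 × 0.93082 × 0.44063 = 0.94482
(2) 0.7298 × 0.21389 × 4.918 = 0.76768
Highest is cycle (1) at 0.9448 (≤1, no arbitrage).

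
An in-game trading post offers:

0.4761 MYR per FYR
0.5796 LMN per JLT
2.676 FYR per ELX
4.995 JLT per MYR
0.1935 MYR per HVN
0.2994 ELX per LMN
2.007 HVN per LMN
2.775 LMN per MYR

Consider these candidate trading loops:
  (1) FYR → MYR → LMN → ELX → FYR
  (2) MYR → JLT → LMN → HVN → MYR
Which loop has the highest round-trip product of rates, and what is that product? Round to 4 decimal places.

1.1243

(1) 0.4761 × 2.775 × 0.2994 × 2.676 = 1.05852
(2) 4.995 × 0.5796 × 2.007 × 0.1935 = 1.12433
Highest is cycle (2) at 1.1243 (>1, arbitrage).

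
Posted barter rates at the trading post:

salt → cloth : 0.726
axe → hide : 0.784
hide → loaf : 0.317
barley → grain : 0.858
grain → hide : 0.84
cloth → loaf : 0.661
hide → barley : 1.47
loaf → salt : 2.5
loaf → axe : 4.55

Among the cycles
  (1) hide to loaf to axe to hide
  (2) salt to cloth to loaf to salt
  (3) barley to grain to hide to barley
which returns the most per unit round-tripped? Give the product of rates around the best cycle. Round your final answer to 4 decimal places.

(1) 0.317 × 4.55 × 0.784 = 1.13080
(2) 0.726 × 0.661 × 2.5 = 1.19972
(3) 0.858 × 0.84 × 1.47 = 1.05946
Highest is cycle (2) at 1.1997 (>1, arbitrage).

1.1997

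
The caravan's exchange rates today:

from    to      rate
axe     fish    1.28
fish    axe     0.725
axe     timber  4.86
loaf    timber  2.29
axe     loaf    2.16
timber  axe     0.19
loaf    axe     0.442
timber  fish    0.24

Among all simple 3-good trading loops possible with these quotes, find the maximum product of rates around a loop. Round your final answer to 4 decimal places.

axe→loaf→timber→axe: 2.16 × 2.29 × 0.19 = 0.93982
axe→timber→fish→axe: 4.86 × 0.24 × 0.725 = 0.84564
Maximum is axe→loaf→timber→axe at 0.9398; no arbitrage — every cycle loses value.

0.9398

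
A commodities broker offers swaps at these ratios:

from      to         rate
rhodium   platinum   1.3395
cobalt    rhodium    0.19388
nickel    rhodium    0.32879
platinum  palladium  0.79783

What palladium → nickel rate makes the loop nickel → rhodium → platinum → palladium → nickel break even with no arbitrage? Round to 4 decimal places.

Known legs of the cycle: 0.32879 × 1.3395 × 0.79783 = 0.35137566517515
For no arbitrage the full-cycle product must be 1, so the missing rate is 1 / 0.35137566517515 ≈ 2.845957.

2.8460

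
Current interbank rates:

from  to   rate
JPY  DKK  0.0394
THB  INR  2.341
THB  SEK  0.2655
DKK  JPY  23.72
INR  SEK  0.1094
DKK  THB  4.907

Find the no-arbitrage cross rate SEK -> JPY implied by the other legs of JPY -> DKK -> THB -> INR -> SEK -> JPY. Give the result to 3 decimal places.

Known legs of the cycle: 0.0394 × 4.907 × 2.341 × 0.1094 = 0.04951434239332
For no arbitrage the full-cycle product must be 1, so the missing rate is 1 / 0.04951434239332 ≈ 20.19617.

20.196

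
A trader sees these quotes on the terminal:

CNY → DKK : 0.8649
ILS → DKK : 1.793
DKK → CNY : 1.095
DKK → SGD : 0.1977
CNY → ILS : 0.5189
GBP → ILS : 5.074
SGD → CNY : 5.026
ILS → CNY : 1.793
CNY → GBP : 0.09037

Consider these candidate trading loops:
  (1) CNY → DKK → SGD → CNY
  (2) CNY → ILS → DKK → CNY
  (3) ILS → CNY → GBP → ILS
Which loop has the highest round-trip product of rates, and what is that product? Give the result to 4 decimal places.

(1) 0.8649 × 0.1977 × 5.026 = 0.85940
(2) 0.5189 × 1.793 × 1.095 = 1.01877
(3) 1.793 × 0.09037 × 5.074 = 0.82216
Highest is cycle (2) at 1.0188 (>1, arbitrage).

1.0188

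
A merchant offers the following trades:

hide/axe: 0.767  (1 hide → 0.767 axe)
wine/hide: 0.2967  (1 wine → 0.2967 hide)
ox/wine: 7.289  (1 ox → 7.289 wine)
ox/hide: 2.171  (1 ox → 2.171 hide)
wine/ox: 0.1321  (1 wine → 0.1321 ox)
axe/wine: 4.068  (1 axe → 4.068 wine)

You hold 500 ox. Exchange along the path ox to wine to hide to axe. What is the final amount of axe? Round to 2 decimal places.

500 ox × 7.289 = 3644.5 wine
3644.5 wine × 0.2967 = 1081.32315 hide
1081.32315 hide × 0.767 = 829.37485605 axe

829.37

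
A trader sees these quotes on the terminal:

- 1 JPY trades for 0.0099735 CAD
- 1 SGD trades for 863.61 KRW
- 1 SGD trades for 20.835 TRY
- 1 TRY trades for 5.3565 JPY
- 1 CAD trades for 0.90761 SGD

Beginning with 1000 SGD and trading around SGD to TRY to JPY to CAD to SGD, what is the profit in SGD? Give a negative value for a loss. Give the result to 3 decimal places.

1000 SGD × 20.835 = 20835 TRY
20835 TRY × 5.3565 = 111602.6775 JPY
111602.6775 JPY × 0.0099735 = 1113.06930404625 CAD
1113.06930404625 CAD × 0.90761 = 1010.2328310454169625 SGD
Net change: 1010.2328310454169625 − 1000 = 10.2328310454169625 SGD

10.233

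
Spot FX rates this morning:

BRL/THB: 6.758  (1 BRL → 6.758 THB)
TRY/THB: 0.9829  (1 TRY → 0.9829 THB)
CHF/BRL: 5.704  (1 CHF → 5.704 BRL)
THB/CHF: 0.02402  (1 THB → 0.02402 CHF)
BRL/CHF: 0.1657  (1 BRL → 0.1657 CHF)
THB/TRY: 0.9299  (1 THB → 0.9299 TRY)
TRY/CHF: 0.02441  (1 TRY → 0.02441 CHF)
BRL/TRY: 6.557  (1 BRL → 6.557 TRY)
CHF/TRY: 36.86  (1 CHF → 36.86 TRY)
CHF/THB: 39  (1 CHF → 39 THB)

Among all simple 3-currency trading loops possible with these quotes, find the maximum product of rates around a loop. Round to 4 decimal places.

0.9259

BRL→THB→CHF→BRL: 6.758 × 0.02402 × 5.704 = 0.92591
BRL→TRY→CHF→BRL: 6.557 × 0.02441 × 5.704 = 0.91296
TRY→CHF→THB→TRY: 0.02441 × 39 × 0.9299 = 0.88526
TRY→THB→CHF→TRY: 0.9829 × 0.02402 × 36.86 = 0.87024
Maximum is BRL→THB→CHF→BRL at 0.9259; no arbitrage — every cycle loses value.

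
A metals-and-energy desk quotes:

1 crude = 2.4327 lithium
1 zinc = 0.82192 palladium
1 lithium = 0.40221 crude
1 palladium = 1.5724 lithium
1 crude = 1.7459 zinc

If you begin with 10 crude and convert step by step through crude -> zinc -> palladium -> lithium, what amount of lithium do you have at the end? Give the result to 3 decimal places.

22.564

10 crude × 1.7459 = 17.459 zinc
17.459 zinc × 0.82192 = 14.34990128 palladium
14.34990128 palladium × 1.5724 = 22.563784772672 lithium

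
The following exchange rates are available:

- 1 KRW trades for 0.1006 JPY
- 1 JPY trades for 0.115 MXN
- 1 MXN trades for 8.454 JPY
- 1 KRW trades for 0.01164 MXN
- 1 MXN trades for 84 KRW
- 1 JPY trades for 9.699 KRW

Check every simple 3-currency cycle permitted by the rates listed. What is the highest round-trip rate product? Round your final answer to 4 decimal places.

0.9718

MXN→KRW→JPY→MXN: 84 × 0.1006 × 0.115 = 0.97180
MXN→JPY→KRW→MXN: 8.454 × 9.699 × 0.01164 = 0.95443
Maximum is MXN→KRW→JPY→MXN at 0.9718; no arbitrage — every cycle loses value.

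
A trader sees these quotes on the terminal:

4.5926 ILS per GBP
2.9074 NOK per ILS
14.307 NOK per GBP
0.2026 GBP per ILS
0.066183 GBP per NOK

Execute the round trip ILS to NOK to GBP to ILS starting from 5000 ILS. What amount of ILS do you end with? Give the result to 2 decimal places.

5000 ILS × 2.9074 = 14537 NOK
14537 NOK × 0.066183 = 962.102271 GBP
962.102271 GBP × 4.5926 = 4418.5508897946 ILS

4418.55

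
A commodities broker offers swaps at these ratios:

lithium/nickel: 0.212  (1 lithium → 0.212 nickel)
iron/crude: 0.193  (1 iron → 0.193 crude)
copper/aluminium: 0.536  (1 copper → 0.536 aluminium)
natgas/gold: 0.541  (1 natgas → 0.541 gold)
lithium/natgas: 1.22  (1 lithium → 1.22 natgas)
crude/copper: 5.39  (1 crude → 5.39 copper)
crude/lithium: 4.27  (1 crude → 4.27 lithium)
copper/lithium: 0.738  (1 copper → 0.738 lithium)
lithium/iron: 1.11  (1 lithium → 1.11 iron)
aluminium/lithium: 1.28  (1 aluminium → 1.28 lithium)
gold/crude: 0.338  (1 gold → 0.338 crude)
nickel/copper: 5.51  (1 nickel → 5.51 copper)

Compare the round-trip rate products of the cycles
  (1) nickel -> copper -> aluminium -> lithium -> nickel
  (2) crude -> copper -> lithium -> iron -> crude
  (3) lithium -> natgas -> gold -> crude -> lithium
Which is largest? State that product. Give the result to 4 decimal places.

0.9526

(1) 5.51 × 0.536 × 1.28 × 0.212 = 0.80142
(2) 5.39 × 0.738 × 1.11 × 0.193 = 0.85217
(3) 1.22 × 0.541 × 0.338 × 4.27 = 0.95258
Highest is cycle (3) at 0.9526 (≤1, no arbitrage).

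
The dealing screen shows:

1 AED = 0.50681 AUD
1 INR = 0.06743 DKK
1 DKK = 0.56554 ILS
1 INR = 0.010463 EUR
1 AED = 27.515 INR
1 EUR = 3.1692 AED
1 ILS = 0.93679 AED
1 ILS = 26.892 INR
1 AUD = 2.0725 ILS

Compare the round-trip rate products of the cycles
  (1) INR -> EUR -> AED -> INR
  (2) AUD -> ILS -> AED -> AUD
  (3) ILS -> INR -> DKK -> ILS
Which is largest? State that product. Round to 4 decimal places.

1.0255

(1) 0.010463 × 3.1692 × 27.515 = 0.91238
(2) 2.0725 × 0.93679 × 0.50681 = 0.98397
(3) 26.892 × 0.06743 × 0.56554 = 1.02551
Highest is cycle (3) at 1.0255 (>1, arbitrage).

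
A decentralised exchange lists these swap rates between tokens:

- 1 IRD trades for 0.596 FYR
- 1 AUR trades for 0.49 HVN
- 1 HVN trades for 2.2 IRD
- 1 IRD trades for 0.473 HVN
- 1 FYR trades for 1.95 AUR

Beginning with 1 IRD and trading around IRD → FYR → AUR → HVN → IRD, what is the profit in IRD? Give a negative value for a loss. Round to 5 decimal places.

1 IRD × 0.596 = 0.596 FYR
0.596 FYR × 1.95 = 1.1622 AUR
1.1622 AUR × 0.49 = 0.569478 HVN
0.569478 HVN × 2.2 = 1.2528516 IRD
Net change: 1.2528516 − 1 = 0.2528516 IRD

0.25285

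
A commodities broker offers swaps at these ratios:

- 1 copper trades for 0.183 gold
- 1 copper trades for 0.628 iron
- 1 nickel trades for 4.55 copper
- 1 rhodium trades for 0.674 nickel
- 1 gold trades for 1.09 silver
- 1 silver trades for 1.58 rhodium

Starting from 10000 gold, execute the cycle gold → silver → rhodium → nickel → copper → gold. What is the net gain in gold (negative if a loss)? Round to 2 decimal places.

-334.91

10000 gold × 1.09 = 10900 silver
10900 silver × 1.58 = 17222 rhodium
17222 rhodium × 0.674 = 11607.628 nickel
11607.628 nickel × 4.55 = 52814.7074 copper
52814.7074 copper × 0.183 = 9665.0914542 gold
Net change: 9665.0914542 − 10000 = -334.9085458 gold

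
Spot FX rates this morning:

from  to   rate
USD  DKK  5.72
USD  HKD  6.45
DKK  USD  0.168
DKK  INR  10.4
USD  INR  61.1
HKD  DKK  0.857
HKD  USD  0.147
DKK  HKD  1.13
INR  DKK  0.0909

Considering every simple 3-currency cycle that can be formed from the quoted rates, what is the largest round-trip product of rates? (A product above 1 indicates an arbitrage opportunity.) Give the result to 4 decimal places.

HKD→USD→DKK→HKD: 0.147 × 5.72 × 1.13 = 0.95015
INR→DKK→USD→INR: 0.0909 × 0.168 × 61.1 = 0.93307
HKD→DKK→USD→HKD: 0.857 × 0.168 × 6.45 = 0.92865
Maximum is HKD→USD→DKK→HKD at 0.9501; no arbitrage — every cycle loses value.

0.9501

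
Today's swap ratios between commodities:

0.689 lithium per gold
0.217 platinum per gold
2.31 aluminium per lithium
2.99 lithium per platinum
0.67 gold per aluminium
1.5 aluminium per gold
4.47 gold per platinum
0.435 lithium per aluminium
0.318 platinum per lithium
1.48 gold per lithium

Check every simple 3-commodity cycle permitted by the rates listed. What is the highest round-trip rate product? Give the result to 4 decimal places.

1.0664

gold→lithium→aluminium→gold: 0.689 × 2.31 × 0.67 = 1.06637
gold→lithium→platinum→gold: 0.689 × 0.318 × 4.47 = 0.97939
gold→aluminium→lithium→gold: 1.5 × 0.435 × 1.48 = 0.96570
gold→platinum→lithium→gold: 0.217 × 2.99 × 1.48 = 0.96027
Maximum is gold→lithium→aluminium→gold at 1.0664; arbitrage exists.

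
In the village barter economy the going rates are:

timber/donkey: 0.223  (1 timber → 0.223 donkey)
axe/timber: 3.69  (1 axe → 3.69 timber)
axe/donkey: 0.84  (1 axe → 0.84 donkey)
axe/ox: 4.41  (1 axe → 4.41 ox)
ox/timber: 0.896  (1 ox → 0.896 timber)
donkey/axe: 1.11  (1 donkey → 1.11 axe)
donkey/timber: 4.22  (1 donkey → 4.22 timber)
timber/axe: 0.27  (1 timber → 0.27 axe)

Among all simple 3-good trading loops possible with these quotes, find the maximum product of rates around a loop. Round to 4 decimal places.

axe→ox→timber→axe: 4.41 × 0.896 × 0.27 = 1.06687
donkey→timber→axe→donkey: 4.22 × 0.27 × 0.84 = 0.95710
donkey→axe→timber→donkey: 1.11 × 3.69 × 0.223 = 0.91339
Maximum is axe→ox→timber→axe at 1.0669; arbitrage exists.

1.0669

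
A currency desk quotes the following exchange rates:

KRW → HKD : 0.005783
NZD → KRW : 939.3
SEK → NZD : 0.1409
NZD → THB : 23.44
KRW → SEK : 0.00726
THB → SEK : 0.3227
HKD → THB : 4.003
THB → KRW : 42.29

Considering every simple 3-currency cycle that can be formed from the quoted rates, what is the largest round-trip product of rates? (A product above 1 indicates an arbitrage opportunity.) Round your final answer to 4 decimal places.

NZD→THB→SEK→NZD: 23.44 × 0.3227 × 0.1409 = 1.06578
HKD→THB→KRW→HKD: 4.003 × 42.29 × 0.005783 = 0.97899
NZD→KRW→SEK→NZD: 939.3 × 0.00726 × 0.1409 = 0.96084
Maximum is NZD→THB→SEK→NZD at 1.0658; arbitrage exists.

1.0658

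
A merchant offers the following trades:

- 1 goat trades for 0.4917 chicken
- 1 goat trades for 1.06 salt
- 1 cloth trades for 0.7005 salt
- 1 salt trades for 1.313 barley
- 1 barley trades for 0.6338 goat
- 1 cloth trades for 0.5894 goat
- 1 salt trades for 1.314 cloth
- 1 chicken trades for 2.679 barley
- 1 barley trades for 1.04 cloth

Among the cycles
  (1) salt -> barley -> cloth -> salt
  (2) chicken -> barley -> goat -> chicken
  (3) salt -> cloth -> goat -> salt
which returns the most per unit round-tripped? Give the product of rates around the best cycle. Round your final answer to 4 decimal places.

0.9565

(1) 1.313 × 1.04 × 0.7005 = 0.95655
(2) 2.679 × 0.6338 × 0.4917 = 0.83488
(3) 1.314 × 0.5894 × 1.06 = 0.82094
Highest is cycle (1) at 0.9565 (≤1, no arbitrage).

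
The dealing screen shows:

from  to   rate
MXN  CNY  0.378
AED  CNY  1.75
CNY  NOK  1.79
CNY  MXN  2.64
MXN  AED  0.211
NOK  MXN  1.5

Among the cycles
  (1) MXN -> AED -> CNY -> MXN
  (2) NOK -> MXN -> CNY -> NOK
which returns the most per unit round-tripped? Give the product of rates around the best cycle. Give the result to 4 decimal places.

(1) 0.211 × 1.75 × 2.64 = 0.97482
(2) 1.5 × 0.378 × 1.79 = 1.01493
Highest is cycle (2) at 1.0149 (>1, arbitrage).

1.0149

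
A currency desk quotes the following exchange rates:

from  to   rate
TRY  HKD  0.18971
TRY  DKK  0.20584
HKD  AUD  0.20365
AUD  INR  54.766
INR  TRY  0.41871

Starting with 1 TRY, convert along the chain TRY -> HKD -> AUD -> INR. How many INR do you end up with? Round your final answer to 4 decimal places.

1 TRY × 0.18971 = 0.18971 HKD
0.18971 HKD × 0.20365 = 0.0386344415 AUD
0.0386344415 AUD × 54.766 = 2.115853823189 INR

2.1159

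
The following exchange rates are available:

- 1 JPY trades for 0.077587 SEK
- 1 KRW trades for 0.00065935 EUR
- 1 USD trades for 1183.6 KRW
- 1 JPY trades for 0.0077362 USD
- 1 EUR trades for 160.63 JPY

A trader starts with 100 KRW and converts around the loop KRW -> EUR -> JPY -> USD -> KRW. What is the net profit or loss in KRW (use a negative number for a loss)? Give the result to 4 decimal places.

-3.0215

100 KRW × 0.00065935 = 0.065935 EUR
0.065935 EUR × 160.63 = 10.59113905 JPY
10.59113905 JPY × 0.0077362 = 0.08193516991861 USD
0.08193516991861 USD × 1183.6 = 96.978467115666796 KRW
Net change: 96.978467115666796 − 100 = -3.021532884333204 KRW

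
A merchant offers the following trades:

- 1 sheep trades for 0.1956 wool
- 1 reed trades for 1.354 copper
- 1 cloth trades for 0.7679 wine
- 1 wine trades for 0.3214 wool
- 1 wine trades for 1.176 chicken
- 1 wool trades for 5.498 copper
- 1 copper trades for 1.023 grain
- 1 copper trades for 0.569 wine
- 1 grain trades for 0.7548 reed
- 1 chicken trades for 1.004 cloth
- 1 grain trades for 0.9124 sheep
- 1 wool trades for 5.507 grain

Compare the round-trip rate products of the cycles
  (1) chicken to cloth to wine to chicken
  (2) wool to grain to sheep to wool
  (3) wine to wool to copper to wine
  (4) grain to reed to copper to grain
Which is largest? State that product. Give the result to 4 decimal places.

1.0455

(1) 1.004 × 0.7679 × 1.176 = 0.90666
(2) 5.507 × 0.9124 × 0.1956 = 0.98281
(3) 0.3214 × 5.498 × 0.569 = 1.00546
(4) 0.7548 × 1.354 × 1.023 = 1.04551
Highest is cycle (4) at 1.0455 (>1, arbitrage).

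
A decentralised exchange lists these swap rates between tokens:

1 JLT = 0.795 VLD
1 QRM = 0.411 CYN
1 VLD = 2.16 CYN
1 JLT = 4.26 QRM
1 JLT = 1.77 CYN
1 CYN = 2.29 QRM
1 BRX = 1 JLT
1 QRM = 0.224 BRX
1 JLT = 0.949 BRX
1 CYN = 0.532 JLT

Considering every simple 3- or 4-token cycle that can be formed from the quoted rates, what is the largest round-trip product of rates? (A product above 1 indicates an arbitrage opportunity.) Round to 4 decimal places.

QRM→BRX→JLT→QRM: 0.224 × 1 × 4.26 = 0.95424
QRM→CYN→JLT→QRM: 0.411 × 0.532 × 4.26 = 0.93146
JLT→VLD→CYN→JLT: 0.795 × 2.16 × 0.532 = 0.91355
QRM→BRX→JLT→CYN→QRM: 0.224 × 1 × 1.77 × 2.29 = 0.90794
Maximum is QRM→BRX→JLT→QRM at 0.9542; no arbitrage — every cycle loses value.

0.9542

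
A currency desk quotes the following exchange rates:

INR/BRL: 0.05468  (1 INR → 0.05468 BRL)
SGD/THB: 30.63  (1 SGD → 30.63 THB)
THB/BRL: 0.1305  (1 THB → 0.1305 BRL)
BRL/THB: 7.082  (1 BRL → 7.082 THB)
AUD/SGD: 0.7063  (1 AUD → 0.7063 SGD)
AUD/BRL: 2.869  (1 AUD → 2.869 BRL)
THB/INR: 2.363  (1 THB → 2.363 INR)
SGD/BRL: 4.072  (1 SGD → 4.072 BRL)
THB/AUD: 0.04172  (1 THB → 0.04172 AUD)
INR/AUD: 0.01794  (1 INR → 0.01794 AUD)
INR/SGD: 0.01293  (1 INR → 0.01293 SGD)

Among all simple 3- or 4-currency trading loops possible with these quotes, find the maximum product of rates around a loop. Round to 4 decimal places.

THB→INR→SGD→THB: 2.363 × 0.01293 × 30.63 = 0.93586
THB→INR→AUD→SGD→THB: 2.363 × 0.01794 × 0.7063 × 30.63 = 0.91711
THB→INR→BRL→THB: 2.363 × 0.05468 × 7.082 = 0.91506
THB→AUD→SGD→THB: 0.04172 × 0.7063 × 30.63 = 0.90257
THB→INR→SGD→BRL→THB: 2.363 × 0.01293 × 4.072 × 7.082 = 0.88110
THB→INR→AUD→BRL→THB: 2.363 × 0.01794 × 2.869 × 7.082 = 0.86134
THB→AUD→SGD→BRL→THB: 0.04172 × 0.7063 × 4.072 × 7.082 = 0.84976
THB→AUD→BRL→THB: 0.04172 × 2.869 × 7.082 = 0.84768
Maximum is THB→INR→SGD→THB at 0.9359; no arbitrage — every cycle loses value.

0.9359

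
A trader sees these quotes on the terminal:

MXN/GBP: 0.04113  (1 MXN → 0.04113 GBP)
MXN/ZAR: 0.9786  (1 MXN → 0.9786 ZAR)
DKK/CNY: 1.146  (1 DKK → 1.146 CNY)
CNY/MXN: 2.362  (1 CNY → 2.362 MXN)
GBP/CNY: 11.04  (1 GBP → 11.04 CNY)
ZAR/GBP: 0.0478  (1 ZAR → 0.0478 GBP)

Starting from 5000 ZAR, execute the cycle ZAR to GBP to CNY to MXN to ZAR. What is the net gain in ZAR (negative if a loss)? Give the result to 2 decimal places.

1098.91

5000 ZAR × 0.0478 = 239 GBP
239 GBP × 11.04 = 2638.56 CNY
2638.56 CNY × 2.362 = 6232.27872 MXN
6232.27872 MXN × 0.9786 = 6098.907955392 ZAR
Net change: 6098.907955392 − 5000 = 1098.907955392 ZAR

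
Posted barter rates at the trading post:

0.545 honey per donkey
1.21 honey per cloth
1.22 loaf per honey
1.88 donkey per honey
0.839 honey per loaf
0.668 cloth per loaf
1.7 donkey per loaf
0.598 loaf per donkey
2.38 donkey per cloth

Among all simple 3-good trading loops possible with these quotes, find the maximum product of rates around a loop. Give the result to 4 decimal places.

loaf→donkey→honey→loaf: 1.7 × 0.545 × 1.22 = 1.13033
cloth→honey→loaf→cloth: 1.21 × 1.22 × 0.668 = 0.98610
cloth→donkey→loaf→cloth: 2.38 × 0.598 × 0.668 = 0.95072
loaf→honey→donkey→loaf: 0.839 × 1.88 × 0.598 = 0.94324
Maximum is loaf→donkey→honey→loaf at 1.1303; arbitrage exists.

1.1303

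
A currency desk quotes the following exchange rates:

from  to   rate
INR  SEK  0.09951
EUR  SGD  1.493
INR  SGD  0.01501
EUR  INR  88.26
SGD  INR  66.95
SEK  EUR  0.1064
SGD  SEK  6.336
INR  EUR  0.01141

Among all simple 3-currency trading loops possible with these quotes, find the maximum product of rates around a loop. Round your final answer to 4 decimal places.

INR→EUR→SGD→INR: 0.01141 × 1.493 × 66.95 = 1.14050
SEK→EUR→SGD→SEK: 0.1064 × 1.493 × 6.336 = 1.00651
INR→SEK→EUR→INR: 0.09951 × 0.1064 × 88.26 = 0.93448
Maximum is INR→EUR→SGD→INR at 1.1405; arbitrage exists.

1.1405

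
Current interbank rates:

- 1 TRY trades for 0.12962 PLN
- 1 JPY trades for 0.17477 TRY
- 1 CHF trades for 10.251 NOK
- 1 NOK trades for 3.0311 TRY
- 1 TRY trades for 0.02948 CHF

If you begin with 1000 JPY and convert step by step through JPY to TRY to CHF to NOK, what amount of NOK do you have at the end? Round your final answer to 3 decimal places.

1000 JPY × 0.17477 = 174.77 TRY
174.77 TRY × 0.02948 = 5.1522196 CHF
5.1522196 CHF × 10.251 = 52.8154031196 NOK

52.815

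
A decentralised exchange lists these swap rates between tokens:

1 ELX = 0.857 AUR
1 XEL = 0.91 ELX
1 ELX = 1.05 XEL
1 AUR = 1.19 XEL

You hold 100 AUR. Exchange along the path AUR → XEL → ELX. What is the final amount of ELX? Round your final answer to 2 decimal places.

108.29

100 AUR × 1.19 = 119 XEL
119 XEL × 0.91 = 108.29 ELX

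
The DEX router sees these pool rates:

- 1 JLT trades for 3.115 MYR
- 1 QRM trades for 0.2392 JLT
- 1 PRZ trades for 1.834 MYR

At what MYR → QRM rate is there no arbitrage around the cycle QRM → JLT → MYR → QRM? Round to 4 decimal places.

1.3421

Known legs of the cycle: 0.2392 × 3.115 = 0.745108
For no arbitrage the full-cycle product must be 1, so the missing rate is 1 / 0.745108 ≈ 1.342087.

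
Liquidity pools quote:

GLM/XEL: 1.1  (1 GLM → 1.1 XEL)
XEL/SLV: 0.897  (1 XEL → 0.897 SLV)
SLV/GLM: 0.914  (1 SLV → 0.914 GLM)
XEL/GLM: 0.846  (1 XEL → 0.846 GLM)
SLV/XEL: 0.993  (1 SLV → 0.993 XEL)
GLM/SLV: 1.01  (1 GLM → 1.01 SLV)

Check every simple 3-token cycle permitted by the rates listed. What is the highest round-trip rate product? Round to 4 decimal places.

XEL→SLV→GLM→XEL: 0.897 × 0.914 × 1.1 = 0.90184
XEL→GLM→SLV→XEL: 0.846 × 1.01 × 0.993 = 0.84848
Maximum is XEL→SLV→GLM→XEL at 0.9018; no arbitrage — every cycle loses value.

0.9018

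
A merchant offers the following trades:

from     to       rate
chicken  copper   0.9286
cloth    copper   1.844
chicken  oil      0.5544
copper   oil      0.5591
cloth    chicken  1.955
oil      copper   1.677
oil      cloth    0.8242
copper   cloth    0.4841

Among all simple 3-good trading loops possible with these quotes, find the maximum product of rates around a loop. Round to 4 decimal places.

0.8933

oil→cloth→chicken→oil: 0.8242 × 1.955 × 0.5544 = 0.89331
copper→cloth→chicken→copper: 0.4841 × 1.955 × 0.9286 = 0.87884
oil→cloth→copper→oil: 0.8242 × 1.844 × 0.5591 = 0.84973
Maximum is oil→cloth→chicken→oil at 0.8933; no arbitrage — every cycle loses value.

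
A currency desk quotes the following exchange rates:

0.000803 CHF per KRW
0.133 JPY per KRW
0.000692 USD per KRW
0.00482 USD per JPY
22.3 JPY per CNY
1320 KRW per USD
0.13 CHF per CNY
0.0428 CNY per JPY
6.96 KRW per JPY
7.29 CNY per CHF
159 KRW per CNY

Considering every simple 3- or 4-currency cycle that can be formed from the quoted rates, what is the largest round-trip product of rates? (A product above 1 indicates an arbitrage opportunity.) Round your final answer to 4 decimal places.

0.9308

KRW→CHF→CNY→KRW: 0.000803 × 7.29 × 159 = 0.93077
JPY→KRW→CHF→CNY→JPY: 6.96 × 0.000803 × 7.29 × 22.3 = 0.90857
JPY→CNY→KRW→JPY: 0.0428 × 159 × 0.133 = 0.90509
JPY→USD→KRW→JPY: 0.00482 × 1320 × 0.133 = 0.84620
Maximum is KRW→CHF→CNY→KRW at 0.9308; no arbitrage — every cycle loses value.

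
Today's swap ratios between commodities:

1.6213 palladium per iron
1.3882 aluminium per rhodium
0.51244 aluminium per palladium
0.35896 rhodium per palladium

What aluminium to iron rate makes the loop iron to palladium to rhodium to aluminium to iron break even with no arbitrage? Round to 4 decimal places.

1.2378

Known legs of the cycle: 1.6213 × 0.35896 × 1.3882 = 0.8079072013936
For no arbitrage the full-cycle product must be 1, so the missing rate is 1 / 0.8079072013936 ≈ 1.237766.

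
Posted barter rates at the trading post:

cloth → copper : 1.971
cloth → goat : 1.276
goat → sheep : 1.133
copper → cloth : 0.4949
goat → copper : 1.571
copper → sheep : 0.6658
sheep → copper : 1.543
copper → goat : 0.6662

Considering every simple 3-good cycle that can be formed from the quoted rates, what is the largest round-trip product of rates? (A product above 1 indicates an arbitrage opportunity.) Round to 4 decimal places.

1.1647

goat→sheep→copper→goat: 1.133 × 1.543 × 0.6662 = 1.16466
goat→copper→cloth→goat: 1.571 × 0.4949 × 1.276 = 0.99207
Maximum is goat→sheep→copper→goat at 1.1647; arbitrage exists.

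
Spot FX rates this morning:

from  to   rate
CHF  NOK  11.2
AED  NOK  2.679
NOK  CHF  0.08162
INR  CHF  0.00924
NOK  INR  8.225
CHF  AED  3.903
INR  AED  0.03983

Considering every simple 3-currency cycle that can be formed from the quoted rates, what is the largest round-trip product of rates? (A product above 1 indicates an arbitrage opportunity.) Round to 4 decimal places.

0.8776

AED→NOK→INR→AED: 2.679 × 8.225 × 0.03983 = 0.87765
AED→NOK→CHF→AED: 2.679 × 0.08162 × 3.903 = 0.85343
INR→CHF→NOK→INR: 0.00924 × 11.2 × 8.225 = 0.85119
Maximum is AED→NOK→INR→AED at 0.8776; no arbitrage — every cycle loses value.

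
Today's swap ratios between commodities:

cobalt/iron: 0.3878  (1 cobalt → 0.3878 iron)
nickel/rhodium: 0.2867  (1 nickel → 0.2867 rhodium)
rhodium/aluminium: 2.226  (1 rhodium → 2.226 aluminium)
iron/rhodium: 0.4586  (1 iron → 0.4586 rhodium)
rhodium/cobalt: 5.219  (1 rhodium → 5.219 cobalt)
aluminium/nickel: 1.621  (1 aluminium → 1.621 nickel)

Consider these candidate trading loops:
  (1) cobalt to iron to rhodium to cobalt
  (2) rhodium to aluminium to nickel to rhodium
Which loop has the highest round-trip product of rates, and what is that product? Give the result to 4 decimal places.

(1) 0.3878 × 0.4586 × 5.219 = 0.92817
(2) 2.226 × 1.621 × 0.2867 = 1.03451
Highest is cycle (2) at 1.0345 (>1, arbitrage).

1.0345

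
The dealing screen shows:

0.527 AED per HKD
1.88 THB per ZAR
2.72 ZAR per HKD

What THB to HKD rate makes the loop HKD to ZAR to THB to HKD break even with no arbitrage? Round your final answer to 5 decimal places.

0.19556

Known legs of the cycle: 2.72 × 1.88 = 5.1136
For no arbitrage the full-cycle product must be 1, so the missing rate is 1 / 5.1136 ≈ 0.1955569.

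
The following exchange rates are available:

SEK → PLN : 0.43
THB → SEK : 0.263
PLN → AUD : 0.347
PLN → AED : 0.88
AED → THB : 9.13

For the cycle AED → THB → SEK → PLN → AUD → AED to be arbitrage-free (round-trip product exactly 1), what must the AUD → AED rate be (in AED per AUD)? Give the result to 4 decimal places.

Known legs of the cycle: 9.13 × 0.263 × 0.43 × 0.347 = 0.3582815599
For no arbitrage the full-cycle product must be 1, so the missing rate is 1 / 0.3582815599 ≈ 2.791101.

2.7911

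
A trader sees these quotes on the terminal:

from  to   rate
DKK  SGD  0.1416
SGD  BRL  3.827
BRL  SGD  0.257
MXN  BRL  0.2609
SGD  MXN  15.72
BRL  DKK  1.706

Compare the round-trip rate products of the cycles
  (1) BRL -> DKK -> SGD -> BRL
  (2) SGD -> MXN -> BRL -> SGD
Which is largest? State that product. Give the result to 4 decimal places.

1.0540

(1) 1.706 × 0.1416 × 3.827 = 0.92449
(2) 15.72 × 0.2609 × 0.257 = 1.05405
Highest is cycle (2) at 1.0540 (>1, arbitrage).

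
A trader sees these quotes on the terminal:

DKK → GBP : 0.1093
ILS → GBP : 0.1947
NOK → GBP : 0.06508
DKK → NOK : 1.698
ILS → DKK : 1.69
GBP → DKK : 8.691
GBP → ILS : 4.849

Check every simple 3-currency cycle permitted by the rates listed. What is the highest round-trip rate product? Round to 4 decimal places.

0.9604

DKK→NOK→GBP→DKK: 1.698 × 0.06508 × 8.691 = 0.96041
DKK→GBP→ILS→DKK: 0.1093 × 4.849 × 1.69 = 0.89569
Maximum is DKK→NOK→GBP→DKK at 0.9604; no arbitrage — every cycle loses value.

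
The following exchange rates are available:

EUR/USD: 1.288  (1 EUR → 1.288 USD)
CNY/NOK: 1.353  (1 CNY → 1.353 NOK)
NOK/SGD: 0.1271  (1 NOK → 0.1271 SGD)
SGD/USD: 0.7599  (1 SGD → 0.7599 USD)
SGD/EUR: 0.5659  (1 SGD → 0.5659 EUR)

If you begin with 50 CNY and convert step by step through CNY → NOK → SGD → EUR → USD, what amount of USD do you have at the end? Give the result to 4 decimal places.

50 CNY × 1.353 = 67.65 NOK
67.65 NOK × 0.1271 = 8.598315 SGD
8.598315 SGD × 0.5659 = 4.8657864585 EUR
4.8657864585 EUR × 1.288 = 6.267132958548 USD

6.2671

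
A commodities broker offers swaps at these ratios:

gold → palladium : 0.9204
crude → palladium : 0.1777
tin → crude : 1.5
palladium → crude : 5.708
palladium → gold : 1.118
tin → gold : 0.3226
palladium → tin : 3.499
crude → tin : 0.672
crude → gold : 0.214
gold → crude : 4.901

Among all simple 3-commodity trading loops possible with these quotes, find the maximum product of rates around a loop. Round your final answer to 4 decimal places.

crude→gold→palladium→crude: 0.214 × 0.9204 × 5.708 = 1.12428
tin→gold→crude→tin: 0.3226 × 4.901 × 0.672 = 1.06247
tin→gold→palladium→tin: 0.3226 × 0.9204 × 3.499 = 1.03893
crude→palladium→gold→crude: 0.1777 × 1.118 × 4.901 = 0.97367
tin→crude→palladium→tin: 1.5 × 0.1777 × 3.499 = 0.93266
Maximum is crude→gold→palladium→crude at 1.1243; arbitrage exists.

1.1243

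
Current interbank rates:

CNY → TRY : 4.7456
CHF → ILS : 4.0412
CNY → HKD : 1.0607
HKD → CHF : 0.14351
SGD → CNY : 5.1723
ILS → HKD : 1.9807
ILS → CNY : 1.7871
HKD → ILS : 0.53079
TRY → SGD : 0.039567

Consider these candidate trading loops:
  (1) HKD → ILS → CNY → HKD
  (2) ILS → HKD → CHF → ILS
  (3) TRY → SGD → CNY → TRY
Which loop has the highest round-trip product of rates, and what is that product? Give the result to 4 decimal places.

1.1487

(1) 0.53079 × 1.7871 × 1.0607 = 1.00615
(2) 1.9807 × 0.14351 × 4.0412 = 1.14871
(3) 0.039567 × 5.1723 × 4.7456 = 0.97120
Highest is cycle (2) at 1.1487 (>1, arbitrage).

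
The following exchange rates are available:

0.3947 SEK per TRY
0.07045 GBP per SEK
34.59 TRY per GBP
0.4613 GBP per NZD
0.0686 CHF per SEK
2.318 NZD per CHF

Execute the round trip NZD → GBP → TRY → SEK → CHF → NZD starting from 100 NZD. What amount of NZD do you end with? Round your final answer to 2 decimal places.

100.15

100 NZD × 0.4613 = 46.13 GBP
46.13 GBP × 34.59 = 1595.6367 TRY
1595.6367 TRY × 0.3947 = 629.79780549 SEK
629.79780549 SEK × 0.0686 = 43.204129456614 CHF
43.204129456614 CHF × 2.318 = 100.147172080431252 NZD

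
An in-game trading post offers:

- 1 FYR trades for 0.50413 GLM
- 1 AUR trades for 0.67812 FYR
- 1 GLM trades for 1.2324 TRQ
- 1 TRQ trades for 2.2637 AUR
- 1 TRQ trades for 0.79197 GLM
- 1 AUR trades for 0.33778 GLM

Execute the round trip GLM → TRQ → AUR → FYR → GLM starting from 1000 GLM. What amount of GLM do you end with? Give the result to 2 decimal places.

953.72

1000 GLM × 1.2324 = 1232.4 TRQ
1232.4 TRQ × 2.2637 = 2789.78388 AUR
2789.78388 AUR × 0.67812 = 1891.8082447056 FYR
1891.8082447056 FYR × 0.50413 = 953.717290403434128 GLM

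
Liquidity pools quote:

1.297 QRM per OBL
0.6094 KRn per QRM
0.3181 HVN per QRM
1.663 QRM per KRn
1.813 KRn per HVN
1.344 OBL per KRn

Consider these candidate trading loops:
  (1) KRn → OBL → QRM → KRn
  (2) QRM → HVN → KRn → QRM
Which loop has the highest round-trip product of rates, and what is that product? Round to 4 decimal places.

(1) 1.344 × 1.297 × 0.6094 = 1.06229
(2) 0.3181 × 1.813 × 1.663 = 0.95908
Highest is cycle (1) at 1.0623 (>1, arbitrage).

1.0623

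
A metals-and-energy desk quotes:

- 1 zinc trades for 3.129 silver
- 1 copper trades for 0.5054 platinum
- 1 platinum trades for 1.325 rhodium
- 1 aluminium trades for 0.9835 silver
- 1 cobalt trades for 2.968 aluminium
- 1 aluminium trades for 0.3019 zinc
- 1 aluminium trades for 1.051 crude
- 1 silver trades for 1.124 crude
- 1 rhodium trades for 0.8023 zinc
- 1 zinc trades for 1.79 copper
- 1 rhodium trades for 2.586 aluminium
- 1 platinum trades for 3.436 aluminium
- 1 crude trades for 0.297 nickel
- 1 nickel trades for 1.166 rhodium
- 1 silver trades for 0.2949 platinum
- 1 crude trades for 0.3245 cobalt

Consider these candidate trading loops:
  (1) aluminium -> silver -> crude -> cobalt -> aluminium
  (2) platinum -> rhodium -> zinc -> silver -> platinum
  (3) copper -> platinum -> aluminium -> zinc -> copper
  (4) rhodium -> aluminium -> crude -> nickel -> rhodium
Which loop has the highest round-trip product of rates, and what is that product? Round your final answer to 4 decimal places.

(1) 0.9835 × 1.124 × 0.3245 × 2.968 = 1.06468
(2) 1.325 × 0.8023 × 3.129 × 0.2949 = 0.98092
(3) 0.5054 × 3.436 × 0.3019 × 1.79 = 0.93844
(4) 2.586 × 1.051 × 0.297 × 1.166 = 0.94121
Highest is cycle (1) at 1.0647 (>1, arbitrage).

1.0647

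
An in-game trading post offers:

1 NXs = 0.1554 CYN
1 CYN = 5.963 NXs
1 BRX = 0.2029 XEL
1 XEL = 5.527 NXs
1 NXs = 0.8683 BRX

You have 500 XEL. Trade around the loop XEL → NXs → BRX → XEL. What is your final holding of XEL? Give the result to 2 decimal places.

486.87

500 XEL × 5.527 = 2763.5 NXs
2763.5 NXs × 0.8683 = 2399.54705 BRX
2399.54705 BRX × 0.2029 = 486.868096445 XEL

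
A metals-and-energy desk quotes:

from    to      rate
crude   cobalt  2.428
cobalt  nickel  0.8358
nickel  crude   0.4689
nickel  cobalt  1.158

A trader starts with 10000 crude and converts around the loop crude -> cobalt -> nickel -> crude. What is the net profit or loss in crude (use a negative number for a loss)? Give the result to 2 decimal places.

10000 crude × 2.428 = 24280 cobalt
24280 cobalt × 0.8358 = 20293.224 nickel
20293.224 nickel × 0.4689 = 9515.4927336 crude
Net change: 9515.4927336 − 10000 = -484.5072664 crude

-484.51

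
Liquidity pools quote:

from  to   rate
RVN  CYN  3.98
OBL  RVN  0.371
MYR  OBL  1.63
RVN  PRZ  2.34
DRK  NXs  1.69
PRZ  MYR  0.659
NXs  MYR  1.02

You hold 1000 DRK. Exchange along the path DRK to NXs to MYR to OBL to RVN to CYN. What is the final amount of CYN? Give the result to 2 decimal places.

4148.89

1000 DRK × 1.69 = 1690 NXs
1690 NXs × 1.02 = 1723.8 MYR
1723.8 MYR × 1.63 = 2809.794 OBL
2809.794 OBL × 0.371 = 1042.433574 RVN
1042.433574 RVN × 3.98 = 4148.88562452 CYN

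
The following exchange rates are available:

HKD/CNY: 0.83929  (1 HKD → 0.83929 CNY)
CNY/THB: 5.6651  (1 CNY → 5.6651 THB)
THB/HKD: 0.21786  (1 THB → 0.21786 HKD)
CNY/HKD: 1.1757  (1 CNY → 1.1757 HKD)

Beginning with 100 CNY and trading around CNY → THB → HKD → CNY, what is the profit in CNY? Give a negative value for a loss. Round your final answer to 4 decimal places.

100 CNY × 5.6651 = 566.51 THB
566.51 THB × 0.21786 = 123.4198686 HKD
123.4198686 HKD × 0.83929 = 103.585061517294 CNY
Net change: 103.585061517294 − 100 = 3.585061517294 CNY

3.5851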